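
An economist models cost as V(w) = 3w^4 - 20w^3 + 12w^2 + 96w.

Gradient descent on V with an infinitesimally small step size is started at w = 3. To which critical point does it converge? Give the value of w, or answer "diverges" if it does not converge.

V'(w) = 12(w - 4)(w - 2)(w + 1), so V'(3) = -48.
Gradient descent moves in the -V' direction, i.e. w is increasing.
The nearest critical point in that direction is w = 4, where V'' = 120 > 0 (a local minimum). The iterate converges there.

4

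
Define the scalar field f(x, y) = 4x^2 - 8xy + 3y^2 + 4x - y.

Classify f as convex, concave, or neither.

neither

f is quadratic, so its Hessian is the constant matrix H = [[8, -8], [-8, 6]].
det(H) = -16, tr(H) = 14.
det(H) < 0, so H is indefinite: neither convex nor concave.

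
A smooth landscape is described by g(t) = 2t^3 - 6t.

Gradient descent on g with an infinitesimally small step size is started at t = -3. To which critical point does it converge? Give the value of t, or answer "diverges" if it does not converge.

g'(t) = 6(t - 1)(t + 1), so g'(-3) = 48.
Gradient descent moves in the -g' direction, i.e. t is decreasing.
There is no critical point below t=-3, and g' keeps the same sign, so the iterate runs off to −∞.

diverges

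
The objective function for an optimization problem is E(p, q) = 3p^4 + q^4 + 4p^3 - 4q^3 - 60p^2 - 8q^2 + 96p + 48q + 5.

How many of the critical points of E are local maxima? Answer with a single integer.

E separates as a function of p plus a function of q, so ∇E=0 decouples.
∂E/∂p = 12(p - 2)(p - 1)(p + 4) = 0 at p ∈ {-4, 1, 2}; ∂E/∂q = 4(q - 3)(q - 2)(q + 2) = 0 at q ∈ {-2, 2, 3}.
The Hessian is diagonal: diag(E_pp, E_qq). Second derivatives: E_pp(-4)=360, E_pp(1)=-60, E_pp(2)=72; E_qq(-2)=80, E_qq(2)=-16, E_qq(3)=20.
Local maxima occur where both diagonal entries negative: (1, 2). Count: 1.

1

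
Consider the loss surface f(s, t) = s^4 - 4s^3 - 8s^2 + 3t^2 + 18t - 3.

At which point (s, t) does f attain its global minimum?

f(s,t) separates as P(s) + Q(t) − 3, so its minimum is min P + min Q − 3.
P'(s) = 4s(s - 4)(s + 1) vanishes at s ∈ {-1, 0, 4}; Q'(t) = 6(t + 3) vanishes at t ∈ {-3}.
Local minima of P (where P''>0): P(-1)=-3, P(4)=-128. Local minima of Q: Q(-3)=-27.
So the global minimum of f is P(4) + Q(-3) − 3 = -128 − 27 − 3 = -158, attained at (4, -3).

(4, -3)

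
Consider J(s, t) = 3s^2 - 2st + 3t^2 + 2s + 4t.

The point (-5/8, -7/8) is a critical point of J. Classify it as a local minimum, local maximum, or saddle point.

The Hessian of J is constant: H = [[6, -2], [-2, 6]].
det(H) = 6·6 − (-2)² = 32.
det(H) > 0 and tr(H) = 12 > 0, so H is positive definite and the point is a local minimum.

local minimum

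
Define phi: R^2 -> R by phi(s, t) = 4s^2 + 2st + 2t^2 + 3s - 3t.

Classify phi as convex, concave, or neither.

phi is quadratic, so its Hessian is the constant matrix H = [[8, 2], [2, 4]].
det(H) = 28, tr(H) = 12.
det(H) > 0 and tr(H) > 0, so H is positive definite everywhere: convex.

convex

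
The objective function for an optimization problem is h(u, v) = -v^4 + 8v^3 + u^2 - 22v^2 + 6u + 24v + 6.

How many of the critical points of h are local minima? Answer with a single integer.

1

h separates as a function of u plus a function of v, so ∇h=0 decouples.
∂h/∂u = 2(u + 3) = 0 at u ∈ {-3}; ∂h/∂v = -4(v - 3)(v - 2)(v - 1) = 0 at v ∈ {1, 2, 3}.
The Hessian is diagonal: diag(h_uu, h_vv). Second derivatives: h_uu(-3)=2; h_vv(1)=-8, h_vv(2)=4, h_vv(3)=-8.
Local minima occur where both diagonal entries positive: (-3, 2). Count: 1.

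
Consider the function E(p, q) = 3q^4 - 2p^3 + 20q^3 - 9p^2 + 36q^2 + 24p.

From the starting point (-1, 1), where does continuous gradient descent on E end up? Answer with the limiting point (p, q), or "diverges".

E is separable, so gradient descent decouples: p follows -∂E/∂p, q follows -∂E/∂q.
∂E/∂p = -6(p - 1)(p + 4); at p=-1 this is 36, so p decreases.
∂E/∂q = 12q(q + 2)(q + 3); at q=1 this is 144, so q decreases.
p converges to its nearest critical value -4 (a local min of the p-part); q converges to 0. The iterate converges to (-4, 0).

(-4, 0)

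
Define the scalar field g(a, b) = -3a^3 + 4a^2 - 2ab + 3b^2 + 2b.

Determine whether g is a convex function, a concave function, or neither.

neither

The term -3a^3 is cubic, so the Hessian is not constant.
∂²g/∂a² = -18a + 8, which takes both signs as a varies (negative for sufficiently large a). A diagonal entry of the Hessian changing sign means the Hessian is neither positive- nor negative-semidefinite on all of R^2.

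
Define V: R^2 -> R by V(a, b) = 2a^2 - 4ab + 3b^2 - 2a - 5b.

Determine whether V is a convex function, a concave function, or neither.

convex

V is quadratic, so its Hessian is the constant matrix H = [[4, -4], [-4, 6]].
det(H) = 8, tr(H) = 10.
det(H) > 0 and tr(H) > 0, so H is positive definite everywhere: convex.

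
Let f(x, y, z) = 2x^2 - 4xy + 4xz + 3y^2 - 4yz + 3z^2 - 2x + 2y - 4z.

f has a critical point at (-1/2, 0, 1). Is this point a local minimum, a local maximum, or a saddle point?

local minimum

The Hessian is constant: H = [[4, -4, 4], [-4, 6, -4], [4, -4, 6]].
Leading principal minors: Δ₁ = 4, Δ₂ = 8, Δ₃ = 16.
All leading minors are positive, so H is positive definite: a local minimum.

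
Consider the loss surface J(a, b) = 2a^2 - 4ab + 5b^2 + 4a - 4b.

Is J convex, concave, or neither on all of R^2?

convex

J is quadratic, so its Hessian is the constant matrix H = [[4, -4], [-4, 10]].
det(H) = 24, tr(H) = 14.
det(H) > 0 and tr(H) > 0, so H is positive definite everywhere: convex.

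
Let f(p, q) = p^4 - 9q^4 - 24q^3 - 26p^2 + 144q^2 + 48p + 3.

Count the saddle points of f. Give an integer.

5

f separates as a function of p plus a function of q, so ∇f=0 decouples.
∂f/∂p = 4(p - 3)(p - 1)(p + 4) = 0 at p ∈ {-4, 1, 3}; ∂f/∂q = -36q(q - 2)(q + 4) = 0 at q ∈ {-4, 0, 2}.
The Hessian is diagonal: diag(f_pp, f_qq). Second derivatives: f_pp(-4)=140, f_pp(1)=-40, f_pp(3)=56; f_qq(-4)=-864, f_qq(0)=288, f_qq(2)=-432.
Saddle points occur where the two diagonal entries have opposite signs: (-4, -4), (-4, 2), (1, 0), (3, -4), (3, 2). Count: 5.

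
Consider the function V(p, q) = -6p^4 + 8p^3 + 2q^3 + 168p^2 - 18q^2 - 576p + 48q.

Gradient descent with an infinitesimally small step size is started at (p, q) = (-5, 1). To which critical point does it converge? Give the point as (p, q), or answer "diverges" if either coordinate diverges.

V is separable, so gradient descent decouples: p follows -∂V/∂p, q follows -∂V/∂q.
∂V/∂p = -24(p - 3)(p - 2)(p + 4); at p=-5 this is 1344, so p decreases.
∂V/∂q = 6(q - 4)(q - 2); at q=1 this is 18, so q decreases.
The p-coordinate has no critical point in that direction and runs off to infinity.

diverges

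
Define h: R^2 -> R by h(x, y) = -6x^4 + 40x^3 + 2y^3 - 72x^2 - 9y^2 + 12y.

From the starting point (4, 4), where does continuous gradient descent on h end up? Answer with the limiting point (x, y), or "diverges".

h is separable, so gradient descent decouples: x follows -∂h/∂x, y follows -∂h/∂y.
∂h/∂x = -24x(x - 3)(x - 2); at x=4 this is -192, so x increases.
∂h/∂y = 6(y - 2)(y - 1); at y=4 this is 36, so y decreases.
The x-coordinate has no critical point in that direction and runs off to infinity.

diverges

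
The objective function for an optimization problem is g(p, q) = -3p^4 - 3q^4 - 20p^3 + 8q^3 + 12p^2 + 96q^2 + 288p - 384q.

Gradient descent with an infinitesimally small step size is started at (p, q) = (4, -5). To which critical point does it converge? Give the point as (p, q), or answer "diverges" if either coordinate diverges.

g is separable, so gradient descent decouples: p follows -∂g/∂p, q follows -∂g/∂q.
∂g/∂p = -12(p - 2)(p + 3)(p + 4); at p=4 this is -1344, so p increases.
∂g/∂q = -12(q - 4)(q - 2)(q + 4); at q=-5 this is 756, so q decreases.
The p-coordinate has no critical point in that direction and runs off to infinity.

diverges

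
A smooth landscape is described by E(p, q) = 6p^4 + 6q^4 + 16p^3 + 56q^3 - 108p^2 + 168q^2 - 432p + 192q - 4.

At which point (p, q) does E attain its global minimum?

E(p,q) separates as A(p) + B(q) − 4, so its minimum is min A + min B − 4.
A'(p) = 24(p - 3)(p + 2)(p + 3) vanishes at p ∈ {-3, -2, 3}; B'(q) = 24(q + 1)(q + 2)(q + 4) vanishes at q ∈ {-4, -2, -1}.
Local minima of A (where A''>0): A(-3)=378, A(3)=-1350. Local minima of B: B(-4)=-128, B(-1)=-74.
So the global minimum of E is A(3) + B(-4) − 4 = -1350 − 128 − 4 = -1482, attained at (3, -4).

(3, -4)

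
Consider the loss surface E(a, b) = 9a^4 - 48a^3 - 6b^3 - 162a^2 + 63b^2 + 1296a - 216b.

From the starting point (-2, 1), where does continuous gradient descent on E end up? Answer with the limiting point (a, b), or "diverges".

(-3, 3)

E is separable, so gradient descent decouples: a follows -∂E/∂a, b follows -∂E/∂b.
∂E/∂a = 36(a - 4)(a - 3)(a + 3); at a=-2 this is 1080, so a decreases.
∂E/∂b = -18(b - 4)(b - 3); at b=1 this is -108, so b increases.
a converges to its nearest critical value -3 (a local min of the a-part); b converges to 3. The iterate converges to (-3, 3).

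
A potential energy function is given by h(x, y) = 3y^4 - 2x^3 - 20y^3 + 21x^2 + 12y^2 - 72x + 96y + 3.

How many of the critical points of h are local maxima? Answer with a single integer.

h separates as a function of x plus a function of y, so ∇h=0 decouples.
∂h/∂x = -6(x - 4)(x - 3) = 0 at x ∈ {3, 4}; ∂h/∂y = 12(y - 4)(y - 2)(y + 1) = 0 at y ∈ {-1, 2, 4}.
The Hessian is diagonal: diag(h_xx, h_yy). Second derivatives: h_xx(3)=6, h_xx(4)=-6; h_yy(-1)=180, h_yy(2)=-72, h_yy(4)=120.
Local maxima occur where both diagonal entries negative: (4, 2). Count: 1.

1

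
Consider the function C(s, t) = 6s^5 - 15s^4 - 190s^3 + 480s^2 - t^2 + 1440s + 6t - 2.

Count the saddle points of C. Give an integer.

2

C separates as a function of s plus a function of t, so ∇C=0 decouples.
∂C/∂s = 30(s - 4)(s - 3)(s + 1)(s + 4) = 0 at s ∈ {-4, -1, 3, 4}; ∂C/∂t = -2(t - 3) = 0 at t ∈ {3}.
The Hessian is diagonal: diag(C_ss, C_tt). Second derivatives: C_ss(-4)=-5040, C_ss(-1)=1800, C_ss(3)=-840, C_ss(4)=1200; C_tt(3)=-2.
Saddle points occur where the two diagonal entries have opposite signs: (-1, 3), (4, 3). Count: 2.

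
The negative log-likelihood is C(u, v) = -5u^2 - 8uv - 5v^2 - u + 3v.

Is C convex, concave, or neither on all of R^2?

C is quadratic, so its Hessian is the constant matrix H = [[-10, -8], [-8, -10]].
det(H) = 36, tr(H) = -20.
det(H) > 0 and tr(H) < 0, so H is negative definite everywhere: concave.

concave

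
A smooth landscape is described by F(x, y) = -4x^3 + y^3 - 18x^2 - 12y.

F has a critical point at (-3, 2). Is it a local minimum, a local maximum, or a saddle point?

local minimum

The mixed partial ∂²F/∂x∂y is 0, so the Hessian at any point is diag(F_xx, F_yy) = diag(-12(2x + 3), 6y).
At (-3, 2): H = diag(36, 12).
Both eigenvalues are positive, so H is positive definite: a local minimum.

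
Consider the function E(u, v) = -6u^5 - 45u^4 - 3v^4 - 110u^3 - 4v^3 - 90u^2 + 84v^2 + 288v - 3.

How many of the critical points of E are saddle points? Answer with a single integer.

E separates as a function of u plus a function of v, so ∇E=0 decouples.
∂E/∂u = -30u(u + 1)(u + 2)(u + 3) = 0 at u ∈ {-3, -2, -1, 0}; ∂E/∂v = -12(v - 4)(v + 2)(v + 3) = 0 at v ∈ {-3, -2, 4}.
The Hessian is diagonal: diag(E_uu, E_vv). Second derivatives: E_uu(-3)=180, E_uu(-2)=-60, E_uu(-1)=60, E_uu(0)=-180; E_vv(-3)=-84, E_vv(-2)=72, E_vv(4)=-504.
Saddle points occur where the two diagonal entries have opposite signs: (-3, -3), (-3, 4), (-2, -2), (-1, -3), (-1, 4), (0, -2). Count: 6.

6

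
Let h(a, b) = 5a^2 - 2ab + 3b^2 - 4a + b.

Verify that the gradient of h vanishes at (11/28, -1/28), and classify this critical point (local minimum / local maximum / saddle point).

∇h = (10a - 2b - 4, -2a + 6b + 1); substituting (11/28, -1/28) gives ∇h = (0, 0), so (11/28, -1/28) is indeed a critical point.
The Hessian of h is constant: H = [[10, -2], [-2, 6]].
det(H) = 10·6 − (-2)² = 56.
det(H) > 0 and tr(H) = 16 > 0, so H is positive definite and the point is a local minimum.

local minimum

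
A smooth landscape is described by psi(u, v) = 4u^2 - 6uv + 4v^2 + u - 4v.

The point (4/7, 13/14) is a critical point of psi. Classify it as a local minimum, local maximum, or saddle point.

The Hessian of psi is constant: H = [[8, -6], [-6, 8]].
det(H) = 8·8 − (-6)² = 28.
det(H) > 0 and tr(H) = 16 > 0, so H is positive definite and the point is a local minimum.

local minimum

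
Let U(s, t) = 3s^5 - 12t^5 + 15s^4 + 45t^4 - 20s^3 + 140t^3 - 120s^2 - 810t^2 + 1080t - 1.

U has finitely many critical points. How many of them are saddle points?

U separates as a function of s plus a function of t, so ∇U=0 decouples.
∂U/∂s = 15s(s - 2)(s + 2)(s + 4) = 0 at s ∈ {-4, -2, 0, 2}; ∂U/∂t = -60(t - 3)(t - 2)(t - 1)(t + 3) = 0 at t ∈ {-3, 1, 2, 3}.
The Hessian is diagonal: diag(U_ss, U_tt). Second derivatives: U_ss(-4)=-720, U_ss(-2)=240, U_ss(0)=-240, U_ss(2)=720; U_tt(-3)=7200, U_tt(1)=-480, U_tt(2)=300, U_tt(3)=-720.
Saddle points occur where the two diagonal entries have opposite signs: (-4, -3), (-4, 2), (-2, 1), (-2, 3), (0, -3), (0, 2), (2, 1), (2, 3). Count: 8.

8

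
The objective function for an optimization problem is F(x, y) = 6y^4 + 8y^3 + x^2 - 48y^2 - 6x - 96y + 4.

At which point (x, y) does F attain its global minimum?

F(x,y) separates as P(x) + Q(y) + 4, so its minimum is min P + min Q + 4.
P'(x) = 2x - 6 vanishes at x ∈ {3}; Q'(y) = 24(y - 2)(y + 1)(y + 2) vanishes at y ∈ {-2, -1, 2}.
Local minima of P (where P''>0): P(3)=-9. Local minima of Q: Q(-2)=32, Q(2)=-224.
So the global minimum of F is P(3) + Q(2) + 4 = -9 − 224 + 4 = -229, attained at (3, 2).

(3, 2)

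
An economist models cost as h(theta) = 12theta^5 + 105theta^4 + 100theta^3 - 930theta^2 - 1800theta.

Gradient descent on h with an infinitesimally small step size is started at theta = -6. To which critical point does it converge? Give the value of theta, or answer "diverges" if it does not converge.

h'(theta) = 60(theta - 2)(theta + 1)(theta + 3)(theta + 5), so h'(-6) = 7200.
Gradient descent moves in the -h' direction, i.e. theta is decreasing.
There is no critical point below theta=-6, and h' keeps the same sign, so the iterate runs off to −∞.

diverges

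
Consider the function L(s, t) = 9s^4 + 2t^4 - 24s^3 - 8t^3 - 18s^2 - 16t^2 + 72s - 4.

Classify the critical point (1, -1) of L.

saddle point

The mixed partial ∂²L/∂s∂t is 0, so the Hessian at any point is diag(L_ss, L_tt) = diag(36(3s^2 - 4s - 1), 8(3t^2 - 6t - 4)).
At (1, -1): H = diag(-72, 40).
The eigenvalues have opposite signs, so H is indefinite: a saddle point.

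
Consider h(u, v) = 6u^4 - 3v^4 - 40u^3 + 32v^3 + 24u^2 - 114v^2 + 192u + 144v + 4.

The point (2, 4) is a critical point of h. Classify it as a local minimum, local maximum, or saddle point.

local maximum

The mixed partial ∂²h/∂u∂v is 0, so the Hessian at any point is diag(h_uu, h_vv) = diag(24(3u^2 - 10u + 2), 12(-3v^2 + 16v - 19)).
At (2, 4): H = diag(-144, -36).
Both eigenvalues are negative, so H is negative definite: a local maximum.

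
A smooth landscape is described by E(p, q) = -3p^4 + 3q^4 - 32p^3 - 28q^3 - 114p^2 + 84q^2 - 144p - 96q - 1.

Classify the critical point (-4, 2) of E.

The mixed partial ∂²E/∂p∂q is 0, so the Hessian at any point is diag(E_pp, E_qq) = diag(-12(3p^2 + 16p + 19), 12(3q^2 - 14q + 14)).
At (-4, 2): H = diag(-36, -24).
Both eigenvalues are negative, so H is negative definite: a local maximum.

local maximum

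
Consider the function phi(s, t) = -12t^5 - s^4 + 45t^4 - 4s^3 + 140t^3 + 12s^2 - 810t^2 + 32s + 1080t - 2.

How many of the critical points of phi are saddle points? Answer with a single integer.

6

phi separates as a function of s plus a function of t, so ∇phi=0 decouples.
∂phi/∂s = -4(s - 2)(s + 1)(s + 4) = 0 at s ∈ {-4, -1, 2}; ∂phi/∂t = -60(t - 3)(t - 2)(t - 1)(t + 3) = 0 at t ∈ {-3, 1, 2, 3}.
The Hessian is diagonal: diag(phi_ss, phi_tt). Second derivatives: phi_ss(-4)=-72, phi_ss(-1)=36, phi_ss(2)=-72; phi_tt(-3)=7200, phi_tt(1)=-480, phi_tt(2)=300, phi_tt(3)=-720.
Saddle points occur where the two diagonal entries have opposite signs: (-4, -3), (-4, 2), (-1, 1), (-1, 3), (2, -3), (2, 2). Count: 6.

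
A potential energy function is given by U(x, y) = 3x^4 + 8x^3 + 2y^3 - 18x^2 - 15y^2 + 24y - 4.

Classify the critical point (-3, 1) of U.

saddle point

The mixed partial ∂²U/∂x∂y is 0, so the Hessian at any point is diag(U_xx, U_yy) = diag(12(3x^2 + 4x - 3), 6(2y - 5)).
At (-3, 1): H = diag(144, -18).
The eigenvalues have opposite signs, so H is indefinite: a saddle point.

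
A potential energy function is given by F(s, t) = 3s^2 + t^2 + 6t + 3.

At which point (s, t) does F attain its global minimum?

(0, -3)

F(s,t) separates as P(s) + Q(t) + 3, so its minimum is min P + min Q + 3.
P'(s) = 6s vanishes at s ∈ {0}; Q'(t) = 2(t + 3) vanishes at t ∈ {-3}.
Local minima of P (where P''>0): P(0)=0. Local minima of Q: Q(-3)=-9.
So the global minimum of F is P(0) + Q(-3) + 3 = 0 − 9 + 3 = -6, attained at (0, -3).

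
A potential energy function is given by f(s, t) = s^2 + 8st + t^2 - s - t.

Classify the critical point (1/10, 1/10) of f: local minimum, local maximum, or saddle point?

saddle point

The Hessian of f is constant: H = [[2, 8], [8, 2]].
det(H) = 2·2 − 8² = -60.
Since det(H) < 0, H is indefinite and the critical point is a saddle point.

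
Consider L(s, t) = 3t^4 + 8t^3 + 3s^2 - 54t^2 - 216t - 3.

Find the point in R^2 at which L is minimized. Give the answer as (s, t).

(0, 3)

L(s,t) separates as P(s) + Q(t) − 3, so its minimum is min P + min Q − 3.
P'(s) = 6s vanishes at s ∈ {0}; Q'(t) = 12(t - 3)(t + 2)(t + 3) vanishes at t ∈ {-3, -2, 3}.
Local minima of P (where P''>0): P(0)=0. Local minima of Q: Q(-3)=189, Q(3)=-675.
So the global minimum of L is P(0) + Q(3) − 3 = 0 − 675 − 3 = -678, attained at (0, 3).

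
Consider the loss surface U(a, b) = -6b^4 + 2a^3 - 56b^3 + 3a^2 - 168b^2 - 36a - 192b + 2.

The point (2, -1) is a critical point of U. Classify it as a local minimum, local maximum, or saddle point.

The mixed partial ∂²U/∂a∂b is 0, so the Hessian at any point is diag(U_aa, U_bb) = diag(6(2a + 1), -24(3b^2 + 14b + 14)).
At (2, -1): H = diag(30, -72).
The eigenvalues have opposite signs, so H is indefinite: a saddle point.

saddle point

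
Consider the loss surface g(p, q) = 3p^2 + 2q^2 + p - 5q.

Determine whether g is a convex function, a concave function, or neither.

g is quadratic, so its Hessian is the constant matrix H = [[6, 0], [0, 4]].
det(H) = 24, tr(H) = 10.
det(H) > 0 and tr(H) > 0, so H is positive definite everywhere: convex.

convex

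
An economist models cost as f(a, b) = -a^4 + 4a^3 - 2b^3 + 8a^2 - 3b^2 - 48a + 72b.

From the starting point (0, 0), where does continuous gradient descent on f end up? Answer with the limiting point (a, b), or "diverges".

f is separable, so gradient descent decouples: a follows -∂f/∂a, b follows -∂f/∂b.
∂f/∂a = -4(a - 3)(a - 2)(a + 2); at a=0 this is -48, so a increases.
∂f/∂b = -6(b - 3)(b + 4); at b=0 this is 72, so b decreases.
a converges to its nearest critical value 2 (a local min of the a-part); b converges to -4. The iterate converges to (2, -4).

(2, -4)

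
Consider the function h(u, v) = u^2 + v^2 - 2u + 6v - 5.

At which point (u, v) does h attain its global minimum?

h(u,v) separates as P(u) + Q(v) − 5, so its minimum is min P + min Q − 5.
P'(u) = 2u - 2 vanishes at u ∈ {1}; Q'(v) = 2v + 6 vanishes at v ∈ {-3}.
Local minima of P (where P''>0): P(1)=-1. Local minima of Q: Q(-3)=-9.
So the global minimum of h is P(1) + Q(-3) − 5 = -1 − 9 − 5 = -15, attained at (1, -3).

(1, -3)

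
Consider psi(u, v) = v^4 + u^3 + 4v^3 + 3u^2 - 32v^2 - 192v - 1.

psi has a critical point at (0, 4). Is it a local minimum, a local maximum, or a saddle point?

The mixed partial ∂²psi/∂u∂v is 0, so the Hessian at any point is diag(psi_uu, psi_vv) = diag(6(u + 1), 4(3v^2 + 6v - 16)).
At (0, 4): H = diag(6, 224).
Both eigenvalues are positive, so H is positive definite: a local minimum.

local minimum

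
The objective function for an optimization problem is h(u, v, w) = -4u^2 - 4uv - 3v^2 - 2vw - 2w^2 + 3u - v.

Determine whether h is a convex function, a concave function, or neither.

concave

h is quadratic, so its Hessian is the constant matrix H = [[-8, -4, 0], [-4, -6, -2], [0, -2, -4]].
Leading principal minors: -8, 32, -96.
Signs alternate −, +, − ⇒ H ≺ 0 ⇒ concave.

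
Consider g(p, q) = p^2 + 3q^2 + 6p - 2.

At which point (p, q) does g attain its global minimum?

(-3, 0)

g(p,q) separates as A(p) + B(q) − 2, so its minimum is min A + min B − 2.
A'(p) = 2p + 6 vanishes at p ∈ {-3}; B'(q) = 6q vanishes at q ∈ {0}.
Local minima of A (where A''>0): A(-3)=-9. Local minima of B: B(0)=0.
So the global minimum of g is A(-3) + B(0) − 2 = -9 + 0 − 2 = -11, attained at (-3, 0).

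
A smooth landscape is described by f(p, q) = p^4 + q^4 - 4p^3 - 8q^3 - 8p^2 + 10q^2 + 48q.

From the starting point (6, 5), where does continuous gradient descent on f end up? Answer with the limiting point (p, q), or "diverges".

(4, 4)

f is separable, so gradient descent decouples: p follows -∂f/∂p, q follows -∂f/∂q.
∂f/∂p = 4p(p - 4)(p + 1); at p=6 this is 336, so p decreases.
∂f/∂q = 4(q - 4)(q - 3)(q + 1); at q=5 this is 48, so q decreases.
p converges to its nearest critical value 4 (a local min of the p-part); q converges to 4. The iterate converges to (4, 4).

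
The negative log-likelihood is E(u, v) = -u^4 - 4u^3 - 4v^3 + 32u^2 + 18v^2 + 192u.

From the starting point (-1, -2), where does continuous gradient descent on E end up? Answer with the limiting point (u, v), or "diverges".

(-3, 0)

E is separable, so gradient descent decouples: u follows -∂E/∂u, v follows -∂E/∂v.
∂E/∂u = -4(u - 4)(u + 3)(u + 4); at u=-1 this is 120, so u decreases.
∂E/∂v = -12v(v - 3); at v=-2 this is -120, so v increases.
u converges to its nearest critical value -3 (a local min of the u-part); v converges to 0. The iterate converges to (-3, 0).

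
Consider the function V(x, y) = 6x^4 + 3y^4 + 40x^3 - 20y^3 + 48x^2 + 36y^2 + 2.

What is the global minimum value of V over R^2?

-254

V(x,y) separates as P(x) + Q(y) + 2, so its minimum is min P + min Q + 2.
P'(x) = 24x(x + 1)(x + 4) vanishes at x ∈ {-4, -1, 0}; Q'(y) = 12y(y - 3)(y - 2) vanishes at y ∈ {0, 2, 3}.
Local minima of P (where P''>0): P(-4)=-256, P(0)=0. Local minima of Q: Q(0)=0, Q(3)=27.
So the global minimum of V is P(-4) + Q(0) + 2 = -256 + 0 + 2 = -254, attained at (-4, 0).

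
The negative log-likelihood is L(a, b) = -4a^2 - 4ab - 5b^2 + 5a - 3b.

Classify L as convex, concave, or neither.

L is quadratic, so its Hessian is the constant matrix H = [[-8, -4], [-4, -10]].
det(H) = 64, tr(H) = -18.
det(H) > 0 and tr(H) < 0, so H is negative definite everywhere: concave.

concave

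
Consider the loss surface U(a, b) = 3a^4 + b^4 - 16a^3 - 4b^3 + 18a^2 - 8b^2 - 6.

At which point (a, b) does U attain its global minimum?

(3, 4)

U(a,b) separates as P(a) + Q(b) − 6, so its minimum is min P + min Q − 6.
P'(a) = 12a(a - 3)(a - 1) vanishes at a ∈ {0, 1, 3}; Q'(b) = 4b(b - 4)(b + 1) vanishes at b ∈ {-1, 0, 4}.
Local minima of P (where P''>0): P(0)=0, P(3)=-27. Local minima of Q: Q(-1)=-3, Q(4)=-128.
So the global minimum of U is P(3) + Q(4) − 6 = -27 − 128 − 6 = -161, attained at (3, 4).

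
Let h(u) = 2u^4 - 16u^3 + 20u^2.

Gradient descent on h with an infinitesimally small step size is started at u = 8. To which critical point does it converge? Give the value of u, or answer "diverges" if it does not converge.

5

h'(u) = 8u(u - 5)(u - 1), so h'(8) = 1344.
Gradient descent moves in the -h' direction, i.e. u is decreasing.
The nearest critical point in that direction is u = 5, where h'' = 160 > 0 (a local minimum). The iterate converges there.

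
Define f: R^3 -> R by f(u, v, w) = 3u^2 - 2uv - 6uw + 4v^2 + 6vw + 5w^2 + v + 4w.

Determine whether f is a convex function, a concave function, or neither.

convex

f is quadratic, so its Hessian is the constant matrix H = [[6, -2, -6], [-2, 8, 6], [-6, 6, 10]].
Leading principal minors: 6, 44, 80.
All positive ⇒ H ≻ 0 ⇒ convex.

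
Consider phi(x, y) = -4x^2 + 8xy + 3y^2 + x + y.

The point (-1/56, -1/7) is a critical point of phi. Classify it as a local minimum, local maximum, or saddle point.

The Hessian of phi is constant: H = [[-8, 8], [8, 6]].
det(H) = (-8)·6 − 8² = -112.
Since det(H) < 0, H is indefinite and the critical point is a saddle point.

saddle point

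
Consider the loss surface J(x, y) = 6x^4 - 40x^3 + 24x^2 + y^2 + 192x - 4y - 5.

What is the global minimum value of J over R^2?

-131

J(x,y) separates as P(x) + Q(y) − 5, so its minimum is min P + min Q − 5.
P'(x) = 24(x - 4)(x - 2)(x + 1) vanishes at x ∈ {-1, 2, 4}; Q'(y) = 2y - 4 vanishes at y ∈ {2}.
Local minima of P (where P''>0): P(-1)=-122, P(4)=128. Local minima of Q: Q(2)=-4.
So the global minimum of J is P(-1) + Q(2) − 5 = -122 − 4 − 5 = -131, attained at (-1, 2).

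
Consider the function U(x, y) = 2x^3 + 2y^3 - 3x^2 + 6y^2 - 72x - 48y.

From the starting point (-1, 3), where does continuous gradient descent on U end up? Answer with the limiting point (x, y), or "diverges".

(4, 2)

U is separable, so gradient descent decouples: x follows -∂U/∂x, y follows -∂U/∂y.
∂U/∂x = 6(x - 4)(x + 3); at x=-1 this is -60, so x increases.
∂U/∂y = 6(y - 2)(y + 4); at y=3 this is 42, so y decreases.
x converges to its nearest critical value 4 (a local min of the x-part); y converges to 2. The iterate converges to (4, 2).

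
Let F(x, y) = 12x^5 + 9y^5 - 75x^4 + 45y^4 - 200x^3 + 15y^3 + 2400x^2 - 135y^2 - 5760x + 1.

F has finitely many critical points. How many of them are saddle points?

8

F separates as a function of x plus a function of y, so ∇F=0 decouples.
∂F/∂x = 60(x - 4)(x - 3)(x - 2)(x + 4) = 0 at x ∈ {-4, 2, 3, 4}; ∂F/∂y = 45y(y - 1)(y + 2)(y + 3) = 0 at y ∈ {-3, -2, 0, 1}.
The Hessian is diagonal: diag(F_xx, F_yy). Second derivatives: F_xx(-4)=-20160, F_xx(2)=720, F_xx(3)=-420, F_xx(4)=960; F_yy(-3)=-540, F_yy(-2)=270, F_yy(0)=-270, F_yy(1)=540.
Saddle points occur where the two diagonal entries have opposite signs: (-4, -2), (-4, 1), (2, -3), (2, 0), (3, -2), (3, 1), (4, -3), (4, 0). Count: 8.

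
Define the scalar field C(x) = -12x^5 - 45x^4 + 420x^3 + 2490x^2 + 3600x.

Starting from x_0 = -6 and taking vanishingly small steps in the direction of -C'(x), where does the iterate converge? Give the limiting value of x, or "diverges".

-4

C'(x) = -60(x - 5)(x + 1)(x + 3)(x + 4), so C'(-6) = -19800.
Gradient descent moves in the -C' direction, i.e. x is increasing.
The nearest critical point in that direction is x = -4, where C'' = 1620 > 0 (a local minimum). The iterate converges there.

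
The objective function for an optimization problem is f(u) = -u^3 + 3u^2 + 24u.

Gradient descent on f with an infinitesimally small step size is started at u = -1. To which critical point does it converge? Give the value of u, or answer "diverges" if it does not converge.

f'(u) = -3(u - 4)(u + 2), so f'(-1) = 15.
Gradient descent moves in the -f' direction, i.e. u is decreasing.
The nearest critical point in that direction is u = -2, where f'' = 18 > 0 (a local minimum). The iterate converges there.

-2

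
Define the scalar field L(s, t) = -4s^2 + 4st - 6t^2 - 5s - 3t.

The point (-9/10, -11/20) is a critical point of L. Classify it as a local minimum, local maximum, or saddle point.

local maximum

The Hessian of L is constant: H = [[-8, 4], [4, -12]].
det(H) = (-8)·(-12) − 4² = 80.
det(H) > 0 and tr(H) = -20 < 0, so H is negative definite and the point is a local maximum.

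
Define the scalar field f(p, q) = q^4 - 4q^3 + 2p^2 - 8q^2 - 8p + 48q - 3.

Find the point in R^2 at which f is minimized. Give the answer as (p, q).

f(p,q) separates as A(p) + B(q) − 3, so its minimum is min A + min B − 3.
A'(p) = 4p - 8 vanishes at p ∈ {2}; B'(q) = 4(q - 3)(q - 2)(q + 2) vanishes at q ∈ {-2, 2, 3}.
Local minima of A (where A''>0): A(2)=-8. Local minima of B: B(-2)=-80, B(3)=45.
So the global minimum of f is A(2) + B(-2) − 3 = -8 − 80 − 3 = -91, attained at (2, -2).

(2, -2)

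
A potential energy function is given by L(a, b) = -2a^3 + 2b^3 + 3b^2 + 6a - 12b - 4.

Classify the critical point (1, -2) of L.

The mixed partial ∂²L/∂a∂b is 0, so the Hessian at any point is diag(L_aa, L_bb) = diag(-12a, 6(2b + 1)).
At (1, -2): H = diag(-12, -18).
Both eigenvalues are negative, so H is negative definite: a local maximum.

local maximum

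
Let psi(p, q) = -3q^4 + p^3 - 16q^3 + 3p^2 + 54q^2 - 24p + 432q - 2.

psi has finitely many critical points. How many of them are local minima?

psi separates as a function of p plus a function of q, so ∇psi=0 decouples.
∂psi/∂p = 3(p - 2)(p + 4) = 0 at p ∈ {-4, 2}; ∂psi/∂q = -12(q - 3)(q + 3)(q + 4) = 0 at q ∈ {-4, -3, 3}.
The Hessian is diagonal: diag(psi_pp, psi_qq). Second derivatives: psi_pp(-4)=-18, psi_pp(2)=18; psi_qq(-4)=-84, psi_qq(-3)=72, psi_qq(3)=-504.
Local minima occur where both diagonal entries positive: (2, -3). Count: 1.

1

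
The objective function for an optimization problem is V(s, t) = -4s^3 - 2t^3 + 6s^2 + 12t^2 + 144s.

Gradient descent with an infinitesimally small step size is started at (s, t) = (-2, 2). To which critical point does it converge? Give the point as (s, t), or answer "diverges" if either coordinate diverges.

V is separable, so gradient descent decouples: s follows -∂V/∂s, t follows -∂V/∂t.
∂V/∂s = -12(s - 4)(s + 3); at s=-2 this is 72, so s decreases.
∂V/∂t = -6t(t - 4); at t=2 this is 24, so t decreases.
s converges to its nearest critical value -3 (a local min of the s-part); t converges to 0. The iterate converges to (-3, 0).

(-3, 0)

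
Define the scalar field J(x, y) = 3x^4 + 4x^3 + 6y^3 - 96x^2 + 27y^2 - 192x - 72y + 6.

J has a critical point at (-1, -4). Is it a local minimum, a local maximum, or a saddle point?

The mixed partial ∂²J/∂x∂y is 0, so the Hessian at any point is diag(J_xx, J_yy) = diag(12(3x^2 + 2x - 16), 18(2y + 3)).
At (-1, -4): H = diag(-180, -90).
Both eigenvalues are negative, so H is negative definite: a local maximum.

local maximum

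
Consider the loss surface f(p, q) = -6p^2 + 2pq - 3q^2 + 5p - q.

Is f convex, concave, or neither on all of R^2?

f is quadratic, so its Hessian is the constant matrix H = [[-12, 2], [2, -6]].
det(H) = 68, tr(H) = -18.
det(H) > 0 and tr(H) < 0, so H is negative definite everywhere: concave.

concave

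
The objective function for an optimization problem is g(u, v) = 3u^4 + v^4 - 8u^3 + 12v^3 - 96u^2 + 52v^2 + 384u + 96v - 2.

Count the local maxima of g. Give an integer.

g separates as a function of u plus a function of v, so ∇g=0 decouples.
∂g/∂u = 12(u - 4)(u - 2)(u + 4) = 0 at u ∈ {-4, 2, 4}; ∂g/∂v = 4(v + 2)(v + 3)(v + 4) = 0 at v ∈ {-4, -3, -2}.
The Hessian is diagonal: diag(g_uu, g_vv). Second derivatives: g_uu(-4)=576, g_uu(2)=-144, g_uu(4)=192; g_vv(-4)=8, g_vv(-3)=-4, g_vv(-2)=8.
Local maxima occur where both diagonal entries negative: (2, -3). Count: 1.

1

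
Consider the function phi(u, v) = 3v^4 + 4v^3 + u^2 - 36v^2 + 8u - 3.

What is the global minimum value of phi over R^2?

phi(u,v) separates as P(u) + Q(v) − 3, so its minimum is min P + min Q − 3.
P'(u) = 2u + 8 vanishes at u ∈ {-4}; Q'(v) = 12v(v - 2)(v + 3) vanishes at v ∈ {-3, 0, 2}.
Local minima of P (where P''>0): P(-4)=-16. Local minima of Q: Q(-3)=-189, Q(2)=-64.
So the global minimum of phi is P(-4) + Q(-3) − 3 = -16 − 189 − 3 = -208, attained at (-4, -3).

-208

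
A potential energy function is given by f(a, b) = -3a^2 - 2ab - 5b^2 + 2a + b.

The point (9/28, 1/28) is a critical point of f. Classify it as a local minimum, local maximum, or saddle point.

The Hessian of f is constant: H = [[-6, -2], [-2, -10]].
det(H) = (-6)·(-10) − (-2)² = 56.
det(H) > 0 and tr(H) = -16 < 0, so H is negative definite and the point is a local maximum.

local maximum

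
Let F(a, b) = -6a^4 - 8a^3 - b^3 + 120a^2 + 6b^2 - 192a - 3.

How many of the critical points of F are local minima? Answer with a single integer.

1

F separates as a function of a plus a function of b, so ∇F=0 decouples.
∂F/∂a = -24(a - 2)(a - 1)(a + 4) = 0 at a ∈ {-4, 1, 2}; ∂F/∂b = -3b(b - 4) = 0 at b ∈ {0, 4}.
The Hessian is diagonal: diag(F_aa, F_bb). Second derivatives: F_aa(-4)=-720, F_aa(1)=120, F_aa(2)=-144; F_bb(0)=12, F_bb(4)=-12.
Local minima occur where both diagonal entries positive: (1, 0). Count: 1.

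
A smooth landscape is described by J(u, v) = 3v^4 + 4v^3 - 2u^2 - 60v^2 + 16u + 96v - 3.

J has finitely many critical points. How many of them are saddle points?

2

J separates as a function of u plus a function of v, so ∇J=0 decouples.
∂J/∂u = -4(u - 4) = 0 at u ∈ {4}; ∂J/∂v = 12(v - 2)(v - 1)(v + 4) = 0 at v ∈ {-4, 1, 2}.
The Hessian is diagonal: diag(J_uu, J_vv). Second derivatives: J_uu(4)=-4; J_vv(-4)=360, J_vv(1)=-60, J_vv(2)=72.
Saddle points occur where the two diagonal entries have opposite signs: (4, -4), (4, 2). Count: 2.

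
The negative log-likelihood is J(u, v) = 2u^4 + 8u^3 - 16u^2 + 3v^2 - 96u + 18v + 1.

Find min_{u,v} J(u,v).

-186

J(u,v) separates as P(u) + Q(v) + 1, so its minimum is min P + min Q + 1.
P'(u) = 8(u - 2)(u + 2)(u + 3) vanishes at u ∈ {-3, -2, 2}; Q'(v) = 6v + 18 vanishes at v ∈ {-3}.
Local minima of P (where P''>0): P(-3)=90, P(2)=-160. Local minima of Q: Q(-3)=-27.
So the global minimum of J is P(2) + Q(-3) + 1 = -160 − 27 + 1 = -186, attained at (2, -3).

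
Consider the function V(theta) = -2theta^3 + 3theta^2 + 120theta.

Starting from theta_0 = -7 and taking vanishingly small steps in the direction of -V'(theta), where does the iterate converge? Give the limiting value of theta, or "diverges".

-4

V'(theta) = -6(theta - 5)(theta + 4), so V'(-7) = -216.
Gradient descent moves in the -V' direction, i.e. theta is increasing.
The nearest critical point in that direction is theta = -4, where V'' = 54 > 0 (a local minimum). The iterate converges there.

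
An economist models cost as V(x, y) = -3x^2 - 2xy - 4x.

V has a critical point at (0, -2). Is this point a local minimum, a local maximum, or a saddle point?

The Hessian of V is constant: H = [[-6, -2], [-2, 0]].
det(H) = (-6)·0 − (-2)² = -4.
Since det(H) < 0, H is indefinite and the critical point is a saddle point.

saddle point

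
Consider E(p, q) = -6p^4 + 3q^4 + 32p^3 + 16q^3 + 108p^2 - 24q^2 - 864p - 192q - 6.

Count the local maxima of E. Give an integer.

2

E separates as a function of p plus a function of q, so ∇E=0 decouples.
∂E/∂p = -24(p - 4)(p - 3)(p + 3) = 0 at p ∈ {-3, 3, 4}; ∂E/∂q = 12(q - 2)(q + 2)(q + 4) = 0 at q ∈ {-4, -2, 2}.
The Hessian is diagonal: diag(E_pp, E_qq). Second derivatives: E_pp(-3)=-1008, E_pp(3)=144, E_pp(4)=-168; E_qq(-4)=144, E_qq(-2)=-96, E_qq(2)=288.
Local maxima occur where both diagonal entries negative: (-3, -2), (4, -2). Count: 2.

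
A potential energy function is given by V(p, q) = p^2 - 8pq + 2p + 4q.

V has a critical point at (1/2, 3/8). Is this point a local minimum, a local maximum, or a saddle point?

saddle point

The Hessian of V is constant: H = [[2, -8], [-8, 0]].
det(H) = 2·0 − (-8)² = -64.
Since det(H) < 0, H is indefinite and the critical point is a saddle point.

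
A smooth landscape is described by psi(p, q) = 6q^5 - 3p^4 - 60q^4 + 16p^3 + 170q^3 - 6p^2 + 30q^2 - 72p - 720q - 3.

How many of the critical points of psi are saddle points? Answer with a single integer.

psi separates as a function of p plus a function of q, so ∇psi=0 decouples.
∂psi/∂p = -12(p - 3)(p - 2)(p + 1) = 0 at p ∈ {-1, 2, 3}; ∂psi/∂q = 30(q - 4)(q - 3)(q - 2)(q + 1) = 0 at q ∈ {-1, 2, 3, 4}.
The Hessian is diagonal: diag(psi_pp, psi_qq). Second derivatives: psi_pp(-1)=-144, psi_pp(2)=36, psi_pp(3)=-48; psi_qq(-1)=-1800, psi_qq(2)=180, psi_qq(3)=-120, psi_qq(4)=300.
Saddle points occur where the two diagonal entries have opposite signs: (-1, 2), (-1, 4), (2, -1), (2, 3), (3, 2), (3, 4). Count: 6.

6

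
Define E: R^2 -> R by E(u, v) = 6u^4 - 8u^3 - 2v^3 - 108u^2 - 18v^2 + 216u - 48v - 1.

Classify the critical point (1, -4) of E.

saddle point

The mixed partial ∂²E/∂u∂v is 0, so the Hessian at any point is diag(E_uu, E_vv) = diag(24(3u^2 - 2u - 9), -12(v + 3)).
At (1, -4): H = diag(-192, 12).
The eigenvalues have opposite signs, so H is indefinite: a saddle point.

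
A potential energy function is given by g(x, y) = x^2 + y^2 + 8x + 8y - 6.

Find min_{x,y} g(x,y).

-38

g(x,y) separates as P(x) + Q(y) − 6, so its minimum is min P + min Q − 6.
P'(x) = 2x + 8 vanishes at x ∈ {-4}; Q'(y) = 2y + 8 vanishes at y ∈ {-4}.
Local minima of P (where P''>0): P(-4)=-16. Local minima of Q: Q(-4)=-16.
So the global minimum of g is P(-4) + Q(-4) − 6 = -16 − 16 − 6 = -38, attained at (-4, -4).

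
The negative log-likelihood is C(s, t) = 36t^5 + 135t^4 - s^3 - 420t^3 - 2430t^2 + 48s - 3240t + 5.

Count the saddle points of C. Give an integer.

C separates as a function of s plus a function of t, so ∇C=0 decouples.
∂C/∂s = -3(s - 4)(s + 4) = 0 at s ∈ {-4, 4}; ∂C/∂t = 180(t - 3)(t + 1)(t + 2)(t + 3) = 0 at t ∈ {-3, -2, -1, 3}.
The Hessian is diagonal: diag(C_ss, C_tt). Second derivatives: C_ss(-4)=24, C_ss(4)=-24; C_tt(-3)=-2160, C_tt(-2)=900, C_tt(-1)=-1440, C_tt(3)=21600.
Saddle points occur where the two diagonal entries have opposite signs: (-4, -3), (-4, -1), (4, -2), (4, 3). Count: 4.

4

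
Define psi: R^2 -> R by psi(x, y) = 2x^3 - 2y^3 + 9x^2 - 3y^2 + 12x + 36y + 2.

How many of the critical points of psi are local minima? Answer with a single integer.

1

psi separates as a function of x plus a function of y, so ∇psi=0 decouples.
∂psi/∂x = 6(x + 1)(x + 2) = 0 at x ∈ {-2, -1}; ∂psi/∂y = -6(y - 2)(y + 3) = 0 at y ∈ {-3, 2}.
The Hessian is diagonal: diag(psi_xx, psi_yy). Second derivatives: psi_xx(-2)=-6, psi_xx(-1)=6; psi_yy(-3)=30, psi_yy(2)=-30.
Local minima occur where both diagonal entries positive: (-1, -3). Count: 1.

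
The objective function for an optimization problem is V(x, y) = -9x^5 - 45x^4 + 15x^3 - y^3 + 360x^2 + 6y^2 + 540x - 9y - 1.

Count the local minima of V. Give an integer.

V separates as a function of x plus a function of y, so ∇V=0 decouples.
∂V/∂x = -45(x - 2)(x + 1)(x + 2)(x + 3) = 0 at x ∈ {-3, -2, -1, 2}; ∂V/∂y = -3(y - 3)(y - 1) = 0 at y ∈ {1, 3}.
The Hessian is diagonal: diag(V_xx, V_yy). Second derivatives: V_xx(-3)=450, V_xx(-2)=-180, V_xx(-1)=270, V_xx(2)=-2700; V_yy(1)=6, V_yy(3)=-6.
Local minima occur where both diagonal entries positive: (-3, 1), (-1, 1). Count: 2.

2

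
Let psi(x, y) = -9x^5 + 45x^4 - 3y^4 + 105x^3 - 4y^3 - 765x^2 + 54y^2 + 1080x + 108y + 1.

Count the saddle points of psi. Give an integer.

6

psi separates as a function of x plus a function of y, so ∇psi=0 decouples.
∂psi/∂x = -45(x - 4)(x - 2)(x - 1)(x + 3) = 0 at x ∈ {-3, 1, 2, 4}; ∂psi/∂y = -12(y - 3)(y + 1)(y + 3) = 0 at y ∈ {-3, -1, 3}.
The Hessian is diagonal: diag(psi_xx, psi_yy). Second derivatives: psi_xx(-3)=6300, psi_xx(1)=-540, psi_xx(2)=450, psi_xx(4)=-1890; psi_yy(-3)=-144, psi_yy(-1)=96, psi_yy(3)=-288.
Saddle points occur where the two diagonal entries have opposite signs: (-3, -3), (-3, 3), (1, -1), (2, -3), (2, 3), (4, -1). Count: 6.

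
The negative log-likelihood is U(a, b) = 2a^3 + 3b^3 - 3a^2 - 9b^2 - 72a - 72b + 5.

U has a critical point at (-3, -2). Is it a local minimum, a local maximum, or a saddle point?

The mixed partial ∂²U/∂a∂b is 0, so the Hessian at any point is diag(U_aa, U_bb) = diag(6(2a - 1), 18(b - 1)).
At (-3, -2): H = diag(-42, -54).
Both eigenvalues are negative, so H is negative definite: a local maximum.

local maximum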